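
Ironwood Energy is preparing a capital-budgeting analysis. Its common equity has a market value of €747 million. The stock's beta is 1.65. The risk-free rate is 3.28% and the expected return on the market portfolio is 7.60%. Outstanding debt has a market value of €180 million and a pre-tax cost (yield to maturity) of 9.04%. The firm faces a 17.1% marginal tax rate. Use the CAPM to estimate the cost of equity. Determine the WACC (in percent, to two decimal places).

Market risk premium = 7.6% − 3.28% = 4.32%.
Cost of equity via CAPM: Re = 3.28% + 1.65 × 4.32% = 10.4080%.
Total capital V = 747 + 180 = 927.
Equity: weight = 747/927 = 0.8058; cost = 10.408%.
Debt: weight = 180/927 = 0.1942; after-tax cost = 9.04% × (1 − 17.1%) = 7.4942%.
WACC = 0.8058 × 10.4080% + 0.1942 × 7.4942% = 9.8422%.

9.84%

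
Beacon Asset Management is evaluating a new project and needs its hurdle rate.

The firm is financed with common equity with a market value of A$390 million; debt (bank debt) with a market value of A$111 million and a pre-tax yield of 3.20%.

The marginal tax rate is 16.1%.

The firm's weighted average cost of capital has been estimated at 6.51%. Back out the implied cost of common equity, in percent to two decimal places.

7.60%

Total capital V = 390 + 111 = 501.
Equity weight = 390/501 = 0.7784.
Bank debt weight = 111/501 = 0.2216.
Debt contribution = 0.2216 × 3.2% × (1 − 16.1%) = 0.5948%.
Required equity contribution = 6.51% − 0.5948% = 5.9152%.
Re = 5.9152% / 0.7784 = 7.5987%.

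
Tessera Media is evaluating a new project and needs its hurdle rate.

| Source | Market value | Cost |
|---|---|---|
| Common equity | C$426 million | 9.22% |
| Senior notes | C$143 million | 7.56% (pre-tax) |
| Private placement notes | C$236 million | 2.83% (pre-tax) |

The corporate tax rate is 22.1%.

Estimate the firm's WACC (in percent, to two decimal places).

6.57%

Total capital V = 426 + 143 + 236 = 805.
Equity: weight = 426/805 = 0.5292; cost = 9.22%.
Senior notes: weight = 143/805 = 0.1776; after-tax cost = 7.56% × (1 − 22.1%) = 5.8892%.
Private placement notes: weight = 236/805 = 0.2932; after-tax cost = 2.83% × (1 − 22.1%) = 2.2046%.
WACC = 0.5292 × 9.2200% + 0.1776 × 5.8892% + 0.2932 × 2.2046% = 6.5716%.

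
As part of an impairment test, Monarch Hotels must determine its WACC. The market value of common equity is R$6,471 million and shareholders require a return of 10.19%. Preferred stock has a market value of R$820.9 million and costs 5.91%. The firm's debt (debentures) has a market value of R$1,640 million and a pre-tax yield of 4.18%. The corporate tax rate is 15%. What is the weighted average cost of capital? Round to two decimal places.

Total capital V = 6471 + 820.9 + 1640 = 8931.9.
Equity: weight = 6471/8931.9 = 0.7245; cost = 10.19%.
Preferred: weight = 820.9/8931.9 = 0.0919; cost = 5.91%.
Debentures: weight = 1640/8931.9 = 0.1836; after-tax cost = 4.18% × (1 − 15%) = 3.5530%.
WACC = 0.7245 × 10.1900% + 0.0919 × 5.9100% + 0.1836 × 3.5530% = 8.5780%.

8.58%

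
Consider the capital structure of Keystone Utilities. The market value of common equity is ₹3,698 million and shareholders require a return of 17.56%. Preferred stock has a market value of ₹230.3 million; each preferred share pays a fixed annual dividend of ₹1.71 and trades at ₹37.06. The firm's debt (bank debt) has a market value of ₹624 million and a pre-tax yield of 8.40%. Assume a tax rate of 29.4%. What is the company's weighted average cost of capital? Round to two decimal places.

15.31%

Cost of preferred: Rp = 1.71 / 37.06 = 4.6141%.
Total capital V = 3698 + 230.3 + 624 = 4552.3.
Equity: weight = 3698/4552.3 = 0.8123; cost = 17.56%.
Preferred: weight = 230.3/4552.3 = 0.0506; cost = 4.6141%.
Bank debt: weight = 624/4552.3 = 0.1371; after-tax cost = 8.4% × (1 − 29.4%) = 5.9304%.
WACC = 0.8123 × 17.5600% + 0.0506 × 4.6141% + 0.1371 × 5.9304% = 15.3110%.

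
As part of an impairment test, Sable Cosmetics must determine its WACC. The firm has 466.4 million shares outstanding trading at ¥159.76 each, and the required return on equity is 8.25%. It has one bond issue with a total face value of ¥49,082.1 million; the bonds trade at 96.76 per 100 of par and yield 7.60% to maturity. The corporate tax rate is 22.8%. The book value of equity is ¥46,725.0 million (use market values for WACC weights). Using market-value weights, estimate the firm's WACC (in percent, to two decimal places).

7.32%

Market value of equity E = 159.76 × 466.4m = 74512.064m. Market value of debt D = 49082.1m × 96.76/100 = 47491.83996m.
Total capital V = 74512.064 + 47491.83996 = 122003.90396.
Equity: weight = 74512.064/122003.90396 = 0.6107; cost = 8.25%.
Bonds outstanding: weight = 47491.83996/122003.90396 = 0.3893; after-tax cost = 7.6% × (1 − 22.8%) = 5.8672%.
WACC = 0.6107 × 8.2500% + 0.3893 × 5.8672% = 7.3225%.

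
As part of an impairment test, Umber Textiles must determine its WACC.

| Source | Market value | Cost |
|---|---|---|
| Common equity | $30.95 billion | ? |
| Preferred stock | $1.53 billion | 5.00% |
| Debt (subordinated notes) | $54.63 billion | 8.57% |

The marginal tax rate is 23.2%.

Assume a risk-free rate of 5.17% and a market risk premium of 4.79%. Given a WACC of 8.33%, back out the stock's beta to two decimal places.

1.34

Total capital V = 30.95 + 1.53 + 54.63 = 87.11.
Equity weight = 30.95/87.11 = 0.3553.
Preferred weight = 1.53/87.11 = 0.0176.
Subordinated notes weight = 54.63/87.11 = 0.6271.
Debt contribution = 0.6271 × 8.57% × (1 − 23.2%) = 4.1277%.
Preferred contribution = 0.0176 × 5% = 0.0878%.
Required equity contribution = 8.33% − 4.2155% = 4.1145%  ⇒  Re = 11.5804%.
CAPM: 11.5804% = 5.17% + β × 4.79%  ⇒  β = 1.3383.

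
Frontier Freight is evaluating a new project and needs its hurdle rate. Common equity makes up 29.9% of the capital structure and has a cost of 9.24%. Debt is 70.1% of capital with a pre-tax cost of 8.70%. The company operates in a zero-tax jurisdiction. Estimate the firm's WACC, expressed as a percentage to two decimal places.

8.86%

After-tax cost of debt = 8.7% × (1 − 0%) = 8.7000%.
WACC = 0.299 × 9.2400% + 0.701 × 8.7000% = 8.8615%.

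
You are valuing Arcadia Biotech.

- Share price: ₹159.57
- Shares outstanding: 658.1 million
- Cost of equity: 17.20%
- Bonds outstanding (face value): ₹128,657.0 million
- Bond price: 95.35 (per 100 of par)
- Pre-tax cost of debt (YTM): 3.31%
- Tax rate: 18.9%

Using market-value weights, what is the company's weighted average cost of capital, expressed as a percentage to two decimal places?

Market value of equity E = 159.57 × 658.1m = 105013.017m. Market value of debt D = 128657m × 95.35/100 = 122674.4495m.
Total capital V = 105013.017 + 122674.4495 = 227687.4665.
Equity: weight = 105013.017/227687.4665 = 0.4612; cost = 17.2%.
Bonds outstanding: weight = 122674.4495/227687.4665 = 0.5388; after-tax cost = 3.31% × (1 − 18.9%) = 2.6844%.
WACC = 0.4612 × 17.2000% + 0.5388 × 2.6844% = 9.3792%.

9.38%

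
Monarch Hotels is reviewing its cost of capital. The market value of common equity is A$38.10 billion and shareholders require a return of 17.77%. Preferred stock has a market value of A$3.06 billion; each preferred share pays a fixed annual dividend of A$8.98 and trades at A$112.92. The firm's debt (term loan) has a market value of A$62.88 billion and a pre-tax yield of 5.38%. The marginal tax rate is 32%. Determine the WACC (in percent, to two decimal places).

8.95%

Cost of preferred: Rp = 8.98 / 112.92 = 7.9525%.
Total capital V = 38.1 + 3.06 + 62.88 = 104.04.
Equity: weight = 38.1/104.04 = 0.3662; cost = 17.77%.
Preferred: weight = 3.06/104.04 = 0.0294; cost = 7.9525%.
Term loan: weight = 62.88/104.04 = 0.6044; after-tax cost = 5.38% × (1 − 32%) = 3.6584%.
WACC = 0.3662 × 17.7700% + 0.0294 × 7.9525% + 0.6044 × 3.6584% = 8.9524%.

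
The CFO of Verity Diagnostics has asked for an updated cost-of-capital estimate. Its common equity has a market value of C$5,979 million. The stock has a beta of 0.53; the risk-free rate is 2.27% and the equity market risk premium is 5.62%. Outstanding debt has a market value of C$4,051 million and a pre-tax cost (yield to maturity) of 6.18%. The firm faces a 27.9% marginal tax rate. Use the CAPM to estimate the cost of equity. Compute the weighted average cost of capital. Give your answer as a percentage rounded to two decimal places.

Cost of equity via CAPM: Re = 2.27% + 0.53 × 5.62% = 5.2486%.
Total capital V = 5979 + 4051 = 10030.
Equity: weight = 5979/10030 = 0.5961; cost = 5.2486%.
Debt: weight = 4051/10030 = 0.4039; after-tax cost = 6.18% × (1 − 27.9%) = 4.4558%.
WACC = 0.5961 × 5.2486% + 0.4039 × 4.4558% = 4.9284%.

4.93%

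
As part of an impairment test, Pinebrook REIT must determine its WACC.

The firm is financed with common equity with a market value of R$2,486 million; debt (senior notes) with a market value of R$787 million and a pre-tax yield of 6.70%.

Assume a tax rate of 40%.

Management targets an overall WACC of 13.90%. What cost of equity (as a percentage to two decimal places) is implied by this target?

Total capital V = 2486 + 787 = 3273.
Equity weight = 2486/3273 = 0.7595.
Senior notes weight = 787/3273 = 0.2405.
Debt contribution = 0.2405 × 6.7% × (1 − 40%) = 0.9666%.
Required equity contribution = 13.9% − 0.9666% = 12.9334%.
Re = 12.9334% / 0.7595 = 17.0277%.

17.03%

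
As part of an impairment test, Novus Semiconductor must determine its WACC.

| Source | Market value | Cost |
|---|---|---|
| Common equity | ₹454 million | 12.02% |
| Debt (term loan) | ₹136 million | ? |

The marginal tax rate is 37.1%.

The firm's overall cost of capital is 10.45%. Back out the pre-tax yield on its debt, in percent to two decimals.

8.28%

Total capital V = 454 + 136 = 590.
Equity weight = 454/590 = 0.7695.
Term loan weight = 136/590 = 0.2305.
Equity contribution = 0.7695 × 12.02% = 9.2493%.
Remaining for debt = 10.45% − 9.2493% = 1.2007%.
Rd × (1 − 37.1%) × 0.2305 = 1.2007%  ⇒  Rd = 8.2814%.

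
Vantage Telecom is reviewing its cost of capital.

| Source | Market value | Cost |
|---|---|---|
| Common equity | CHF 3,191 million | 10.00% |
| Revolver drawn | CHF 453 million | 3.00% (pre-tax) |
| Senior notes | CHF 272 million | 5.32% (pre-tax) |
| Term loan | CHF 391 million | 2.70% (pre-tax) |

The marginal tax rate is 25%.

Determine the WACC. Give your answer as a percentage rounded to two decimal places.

8.08%

Total capital V = 3191 + 453 + 272 + 391 = 4307.
Equity: weight = 3191/4307 = 0.7409; cost = 10%.
Revolver drawn: weight = 453/4307 = 0.1052; after-tax cost = 3% × (1 − 25%) = 2.2500%.
Senior notes: weight = 272/4307 = 0.0632; after-tax cost = 5.32% × (1 − 25%) = 3.9900%.
Term loan: weight = 391/4307 = 0.0908; after-tax cost = 2.7% × (1 − 25%) = 2.0250%.
WACC = 0.7409 × 10.0000% + 0.1052 × 2.2500% + 0.0632 × 3.9900% + 0.0908 × 2.0250% = 8.0813%.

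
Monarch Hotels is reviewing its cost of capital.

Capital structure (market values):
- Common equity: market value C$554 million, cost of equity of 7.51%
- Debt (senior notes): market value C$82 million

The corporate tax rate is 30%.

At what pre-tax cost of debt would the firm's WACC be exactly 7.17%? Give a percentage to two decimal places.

6.96%

Total capital V = 554 + 82 = 636.
Equity weight = 554/636 = 0.8711.
Senior notes weight = 82/636 = 0.1289.
Equity contribution = 0.8711 × 7.51% = 6.5417%.
Remaining for debt = 7.17% − 6.5417% = 0.6283%.
Rd × (1 − 30%) × 0.1289 = 0.6283%  ⇒  Rd = 6.9613%.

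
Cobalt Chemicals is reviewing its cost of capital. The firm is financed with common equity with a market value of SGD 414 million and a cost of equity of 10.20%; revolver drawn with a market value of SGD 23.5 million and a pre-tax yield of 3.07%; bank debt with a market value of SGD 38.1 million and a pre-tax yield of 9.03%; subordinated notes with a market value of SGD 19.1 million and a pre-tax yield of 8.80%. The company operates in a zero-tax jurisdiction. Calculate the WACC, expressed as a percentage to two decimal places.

Total capital V = 414 + 23.5 + 38.1 + 19.1 = 494.7.
Equity: weight = 414/494.7 = 0.8369; cost = 10.2%.
Revolver drawn: weight = 23.5/494.7 = 0.0475; after-tax cost = 3.07% × (1 − 0%) = 3.0700%.
Bank debt: weight = 38.1/494.7 = 0.0770; after-tax cost = 9.03% × (1 − 0%) = 9.0300%.
Subordinated notes: weight = 19.1/494.7 = 0.0386; after-tax cost = 8.8% × (1 − 0%) = 8.8000%.
WACC = 0.8369 × 10.2000% + 0.0475 × 3.0700% + 0.0770 × 9.0300% + 0.0386 × 8.8000% = 9.7171%.

9.72%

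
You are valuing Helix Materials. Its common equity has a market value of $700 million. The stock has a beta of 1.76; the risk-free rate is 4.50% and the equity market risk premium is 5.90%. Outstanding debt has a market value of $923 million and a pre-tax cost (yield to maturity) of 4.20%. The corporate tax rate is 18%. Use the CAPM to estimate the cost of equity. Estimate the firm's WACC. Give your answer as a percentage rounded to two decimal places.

Cost of equity via CAPM: Re = 4.5% + 1.76 × 5.9% = 14.8840%.
Total capital V = 700 + 923 = 1623.
Equity: weight = 700/1623 = 0.4313; cost = 14.884%.
Debt: weight = 923/1623 = 0.5687; after-tax cost = 4.2% × (1 − 18%) = 3.4440%.
WACC = 0.4313 × 14.8840% + 0.5687 × 3.4440% = 8.3781%.

8.38%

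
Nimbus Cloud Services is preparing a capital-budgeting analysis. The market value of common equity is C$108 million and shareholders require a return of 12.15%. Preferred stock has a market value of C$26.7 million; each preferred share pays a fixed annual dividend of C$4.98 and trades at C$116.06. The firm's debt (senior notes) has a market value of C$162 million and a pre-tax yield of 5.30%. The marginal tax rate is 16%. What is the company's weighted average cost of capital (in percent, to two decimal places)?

Cost of preferred: Rp = 4.98 / 116.06 = 4.2909%.
Total capital V = 108 + 26.7 + 162 = 296.7.
Equity: weight = 108/296.7 = 0.3640; cost = 12.15%.
Preferred: weight = 26.7/296.7 = 0.0900; cost = 4.2909%.
Senior notes: weight = 162/296.7 = 0.5460; after-tax cost = 5.3% × (1 − 16%) = 4.4520%.
WACC = 0.3640 × 12.1500% + 0.0900 × 4.2909% + 0.5460 × 4.4520% = 7.2396%.

7.24%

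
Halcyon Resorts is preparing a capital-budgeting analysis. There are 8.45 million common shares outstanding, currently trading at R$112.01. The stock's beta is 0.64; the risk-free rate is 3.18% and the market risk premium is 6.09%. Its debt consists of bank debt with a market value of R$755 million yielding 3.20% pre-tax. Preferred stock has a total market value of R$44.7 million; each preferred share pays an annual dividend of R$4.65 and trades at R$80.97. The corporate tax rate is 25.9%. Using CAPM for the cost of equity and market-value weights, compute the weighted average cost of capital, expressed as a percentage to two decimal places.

Cost of equity via CAPM: Re = 3.18% + 0.64 × 6.09% = 7.0776%.
Cost of preferred: Rp = 4.65 / 80.97 = 5.7429%.
Market value of equity E = 112.01 × 8.45m = 946.4845m.
Total capital V = 946.4845 + 44.7 + 755 = 1746.1845.
Equity: weight = 946.4845/1746.1845 = 0.5420; cost = 7.0776%.
Preferred: weight = 44.7/1746.1845 = 0.0256; cost = 5.7429%.
Bank debt: weight = 755/1746.1845 = 0.4324; after-tax cost = 3.2% × (1 − 25.9%) = 2.3712%.
WACC = 0.5420 × 7.0776% + 0.0256 × 5.7429% + 0.4324 × 2.3712% = 5.0085%.

5.01%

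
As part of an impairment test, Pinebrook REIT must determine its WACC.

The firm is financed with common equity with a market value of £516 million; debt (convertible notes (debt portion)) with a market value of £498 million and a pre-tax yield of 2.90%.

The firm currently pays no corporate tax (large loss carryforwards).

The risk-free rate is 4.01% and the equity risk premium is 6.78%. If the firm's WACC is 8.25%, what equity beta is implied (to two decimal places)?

Total capital V = 516 + 498 = 1014.
Equity weight = 516/1014 = 0.5089.
Convertible notes (debt portion) weight = 498/1014 = 0.4911.
Debt contribution = 0.4911 × 2.9% × (1 − 0%) = 1.4243%.
Required equity contribution = 8.25% − 1.4243% = 6.8257%  ⇒  Re = 13.4134%.
CAPM: 13.4134% = 4.01% + β × 6.78%  ⇒  β = 1.3869.

1.39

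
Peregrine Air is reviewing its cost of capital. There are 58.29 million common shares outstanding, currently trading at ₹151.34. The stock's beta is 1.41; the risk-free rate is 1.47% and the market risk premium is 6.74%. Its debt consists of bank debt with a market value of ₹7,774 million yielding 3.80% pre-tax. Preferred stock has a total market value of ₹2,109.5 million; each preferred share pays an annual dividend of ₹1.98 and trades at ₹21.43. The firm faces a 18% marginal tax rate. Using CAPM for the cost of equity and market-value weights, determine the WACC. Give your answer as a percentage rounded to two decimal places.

Cost of equity via CAPM: Re = 1.47% + 1.41 × 6.74% = 10.9734%.
Cost of preferred: Rp = 1.98 / 21.43 = 9.2394%.
Market value of equity E = 151.34 × 58.29m = 8821.6086m.
Total capital V = 8821.6086 + 2109.5 + 7774 = 18705.1086.
Equity: weight = 8821.6086/18705.1086 = 0.4716; cost = 10.9734%.
Preferred: weight = 2109.5/18705.1086 = 0.1128; cost = 9.2394%.
Bank debt: weight = 7774/18705.1086 = 0.4156; after-tax cost = 3.8% × (1 − 18%) = 3.1160%.
WACC = 0.4716 × 10.9734% + 0.1128 × 9.2394% + 0.4156 × 3.1160% = 7.5122%.

7.51%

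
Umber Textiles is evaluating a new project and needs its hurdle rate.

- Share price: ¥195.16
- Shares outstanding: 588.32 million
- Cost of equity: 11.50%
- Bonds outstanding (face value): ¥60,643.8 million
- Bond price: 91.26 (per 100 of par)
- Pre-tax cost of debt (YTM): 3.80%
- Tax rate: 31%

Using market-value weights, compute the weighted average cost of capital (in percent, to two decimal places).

Market value of equity E = 195.16 × 588.32m = 114816.5312m. Market value of debt D = 60643.8m × 91.26/100 = 55343.53188m.
Total capital V = 114816.5312 + 55343.53188 = 170160.06308.
Equity: weight = 114816.5312/170160.06308 = 0.6748; cost = 11.5%.
Bonds outstanding: weight = 55343.53188/170160.06308 = 0.3252; after-tax cost = 3.8% × (1 − 31%) = 2.6220%.
WACC = 0.6748 × 11.5000% + 0.3252 × 2.6220% = 8.6125%.

8.61%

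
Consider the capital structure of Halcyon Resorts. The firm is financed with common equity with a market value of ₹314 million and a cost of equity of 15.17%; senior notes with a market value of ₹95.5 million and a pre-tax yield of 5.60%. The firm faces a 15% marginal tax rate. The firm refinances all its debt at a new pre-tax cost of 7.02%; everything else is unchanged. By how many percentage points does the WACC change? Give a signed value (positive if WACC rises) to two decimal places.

Current WACC:
Total capital V = 314 + 95.5 = 409.5.
Equity: weight = 314/409.5 = 0.7668; cost = 15.17%.
Senior notes: weight = 95.5/409.5 = 0.2332; after-tax cost = 5.6% × (1 − 15%) = 4.7600%.
WACC = 0.7668 × 15.1700% + 0.2332 × 4.7600% = 12.7423%.
After the change:
Total capital V = 314 + 95.5 = 409.5.
Equity: weight = 314/409.5 = 0.7668; cost = 15.17%.
Senior notes: weight = 95.5/409.5 = 0.2332; after-tax cost = 7.02% × (1 − 15%) = 5.9670%.
WACC = 0.7668 × 15.1700% + 0.2332 × 5.9670% = 13.0238%.
Change in WACC = 13.0238% − 12.7423% = 0.2815 pp.

+0.28 pp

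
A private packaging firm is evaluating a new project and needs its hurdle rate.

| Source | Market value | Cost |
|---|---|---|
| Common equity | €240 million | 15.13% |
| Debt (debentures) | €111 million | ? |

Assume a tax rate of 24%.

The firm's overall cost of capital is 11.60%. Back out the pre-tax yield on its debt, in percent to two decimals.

Total capital V = 240 + 111 = 351.
Equity weight = 240/351 = 0.6838.
Debentures weight = 111/351 = 0.3162.
Equity contribution = 0.6838 × 15.13% = 10.3453%.
Remaining for debt = 11.6% − 10.3453% = 1.2547%.
Rd × (1 − 24%) × 0.3162 = 1.2547%  ⇒  Rd = 5.2205%.

5.22%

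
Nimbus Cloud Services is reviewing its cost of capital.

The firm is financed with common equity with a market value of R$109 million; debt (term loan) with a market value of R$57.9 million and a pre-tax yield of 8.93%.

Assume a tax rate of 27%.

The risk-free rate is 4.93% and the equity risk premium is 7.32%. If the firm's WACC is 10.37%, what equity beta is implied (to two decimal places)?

1.02

Total capital V = 109 + 57.9 = 166.9.
Equity weight = 109/166.9 = 0.6531.
Term loan weight = 57.9/166.9 = 0.3469.
Debt contribution = 0.3469 × 8.93% × (1 − 27%) = 2.2615%.
Required equity contribution = 10.37% − 2.2615% = 8.1085%  ⇒  Re = 12.4157%.
CAPM: 12.4157% = 4.93% + β × 7.32%  ⇒  β = 1.0226.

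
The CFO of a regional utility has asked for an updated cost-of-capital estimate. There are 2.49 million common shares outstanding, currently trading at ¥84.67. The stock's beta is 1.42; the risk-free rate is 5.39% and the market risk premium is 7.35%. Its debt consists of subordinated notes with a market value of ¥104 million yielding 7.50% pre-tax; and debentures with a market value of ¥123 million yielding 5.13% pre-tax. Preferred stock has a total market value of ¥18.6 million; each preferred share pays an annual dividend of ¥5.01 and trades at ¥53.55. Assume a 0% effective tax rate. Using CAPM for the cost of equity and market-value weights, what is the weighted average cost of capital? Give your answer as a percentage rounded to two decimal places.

Cost of equity via CAPM: Re = 5.39% + 1.42 × 7.35% = 15.8270%.
Cost of preferred: Rp = 5.01 / 53.55 = 9.3557%.
Market value of equity E = 84.67 × 2.49m = 210.8283m.
Total capital V = 210.8283 + 18.6 + 104 + 123 = 456.4283.
Equity: weight = 210.8283/456.4283 = 0.4619; cost = 15.827%.
Preferred: weight = 18.6/456.4283 = 0.0408; cost = 9.3557%.
Subordinated notes: weight = 104/456.4283 = 0.2279; after-tax cost = 7.5% × (1 − 0%) = 7.5000%.
Debentures: weight = 123/456.4283 = 0.2695; after-tax cost = 5.13% × (1 − 0%) = 5.1300%.
WACC = 0.4619 × 15.8270% + 0.0408 × 9.3557% + 0.2279 × 7.5000% + 0.2695 × 5.1300% = 10.7833%.

10.78%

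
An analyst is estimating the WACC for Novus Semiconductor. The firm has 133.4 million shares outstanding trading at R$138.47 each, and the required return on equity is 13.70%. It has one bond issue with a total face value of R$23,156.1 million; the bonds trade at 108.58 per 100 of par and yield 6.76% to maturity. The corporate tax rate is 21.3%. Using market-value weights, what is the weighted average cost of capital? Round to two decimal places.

Market value of equity E = 138.47 × 133.4m = 18471.898m. Market value of debt D = 23156.1m × 108.58/100 = 25142.89338m.
Total capital V = 18471.898 + 25142.89338 = 43614.79138.
Equity: weight = 18471.898/43614.79138 = 0.4235; cost = 13.7%.
Bonds outstanding: weight = 25142.89338/43614.79138 = 0.5765; after-tax cost = 6.76% × (1 − 21.3%) = 5.3201%.
WACC = 0.4235 × 13.7000% + 0.5765 × 5.3201% = 8.8692%.

8.87%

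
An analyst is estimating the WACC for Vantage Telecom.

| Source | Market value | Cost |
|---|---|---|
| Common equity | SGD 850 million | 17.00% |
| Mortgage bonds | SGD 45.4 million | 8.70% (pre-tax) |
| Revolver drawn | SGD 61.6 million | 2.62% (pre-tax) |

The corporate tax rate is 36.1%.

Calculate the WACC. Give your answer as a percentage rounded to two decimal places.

15.47%

Total capital V = 850 + 45.4 + 61.6 = 957.
Equity: weight = 850/957 = 0.8882; cost = 17%.
Mortgage bonds: weight = 45.4/957 = 0.0474; after-tax cost = 8.7% × (1 − 36.1%) = 5.5593%.
Revolver drawn: weight = 61.6/957 = 0.0644; after-tax cost = 2.62% × (1 − 36.1%) = 1.6742%.
WACC = 0.8882 × 17.0000% + 0.0474 × 5.5593% + 0.0644 × 1.6742% = 15.4708%.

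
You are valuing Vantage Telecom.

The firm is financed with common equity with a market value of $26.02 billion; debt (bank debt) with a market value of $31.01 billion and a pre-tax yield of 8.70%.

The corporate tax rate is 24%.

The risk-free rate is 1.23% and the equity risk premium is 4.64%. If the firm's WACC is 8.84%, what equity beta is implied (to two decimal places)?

2.21

Total capital V = 26.02 + 31.01 = 57.03.
Equity weight = 26.02/57.03 = 0.4563.
Bank debt weight = 31.01/57.03 = 0.5437.
Debt contribution = 0.5437 × 8.7% × (1 − 24%) = 3.5953%.
Required equity contribution = 8.84% − 3.5953% = 5.2447%  ⇒  Re = 11.4953%.
CAPM: 11.4953% = 1.23% + β × 4.64%  ⇒  β = 2.2123.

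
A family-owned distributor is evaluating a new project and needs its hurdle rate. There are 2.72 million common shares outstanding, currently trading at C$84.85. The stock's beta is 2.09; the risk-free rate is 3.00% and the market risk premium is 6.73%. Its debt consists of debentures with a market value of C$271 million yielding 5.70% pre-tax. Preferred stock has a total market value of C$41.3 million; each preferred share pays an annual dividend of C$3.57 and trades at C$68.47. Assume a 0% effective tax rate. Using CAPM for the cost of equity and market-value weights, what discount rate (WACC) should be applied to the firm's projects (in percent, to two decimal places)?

Cost of equity via CAPM: Re = 3.0% + 2.09 × 6.73% = 17.0657%.
Cost of preferred: Rp = 3.57 / 68.47 = 5.2140%.
Market value of equity E = 84.85 × 2.72m = 230.792m.
Total capital V = 230.792 + 41.3 + 271 = 543.092.
Equity: weight = 230.792/543.092 = 0.4250; cost = 17.0657%.
Preferred: weight = 41.3/543.092 = 0.0760; cost = 5.214%.
Debentures: weight = 271/543.092 = 0.4990; after-tax cost = 5.7% × (1 − 0%) = 5.7000%.
WACC = 0.4250 × 17.0657% + 0.0760 × 5.2140% + 0.4990 × 5.7000% = 10.4930%.

10.49%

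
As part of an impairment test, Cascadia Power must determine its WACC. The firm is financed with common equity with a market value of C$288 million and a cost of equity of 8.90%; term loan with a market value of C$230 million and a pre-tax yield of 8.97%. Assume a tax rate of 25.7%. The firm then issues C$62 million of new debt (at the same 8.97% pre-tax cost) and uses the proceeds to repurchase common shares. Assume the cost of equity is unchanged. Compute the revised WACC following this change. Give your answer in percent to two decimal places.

After the change:
Total capital V = 226 + 292 = 518.
Equity: weight = 226/518 = 0.4363; cost = 8.9%.
Term loan: weight = 292/518 = 0.5637; after-tax cost = 8.97% × (1 − 25.7%) = 6.6647%.
WACC = 0.4363 × 8.9000% + 0.5637 × 6.6647% = 7.6400%.

7.64%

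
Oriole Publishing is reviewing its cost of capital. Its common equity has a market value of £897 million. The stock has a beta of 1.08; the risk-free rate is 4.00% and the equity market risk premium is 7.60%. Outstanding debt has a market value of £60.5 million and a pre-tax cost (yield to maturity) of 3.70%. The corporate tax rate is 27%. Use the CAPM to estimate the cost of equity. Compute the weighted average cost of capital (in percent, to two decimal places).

Cost of equity via CAPM: Re = 4.0% + 1.08 × 7.6% = 12.2080%.
Total capital V = 897 + 60.5 = 957.5.
Equity: weight = 897/957.5 = 0.9368; cost = 12.208%.
Debt: weight = 60.5/957.5 = 0.0632; after-tax cost = 3.7% × (1 − 27%) = 2.7010%.
WACC = 0.9368 × 12.2080% + 0.0632 × 2.7010% = 11.6073%.

11.61%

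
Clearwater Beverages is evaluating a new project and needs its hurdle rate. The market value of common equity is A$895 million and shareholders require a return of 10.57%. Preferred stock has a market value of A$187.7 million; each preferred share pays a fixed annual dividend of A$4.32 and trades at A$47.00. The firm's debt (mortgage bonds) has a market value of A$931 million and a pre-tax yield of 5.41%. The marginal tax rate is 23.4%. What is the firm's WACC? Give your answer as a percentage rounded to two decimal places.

7.47%

Cost of preferred: Rp = 4.32 / 47.0 = 9.1915%.
Total capital V = 895 + 187.7 + 931 = 2013.7.
Equity: weight = 895/2013.7 = 0.4445; cost = 10.57%.
Preferred: weight = 187.7/2013.7 = 0.0932; cost = 9.1915%.
Mortgage bonds: weight = 931/2013.7 = 0.4623; after-tax cost = 5.41% × (1 − 23.4%) = 4.1441%.
WACC = 0.4445 × 10.5700% + 0.0932 × 9.1915% + 0.4623 × 4.1441% = 7.4706%.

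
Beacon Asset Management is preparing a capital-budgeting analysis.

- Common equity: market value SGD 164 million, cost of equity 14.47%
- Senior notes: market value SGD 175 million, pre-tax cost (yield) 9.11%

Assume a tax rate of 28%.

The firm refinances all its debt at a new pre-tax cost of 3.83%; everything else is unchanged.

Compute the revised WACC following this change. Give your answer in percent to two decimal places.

After the change:
Total capital V = 164 + 175 = 339.
Equity: weight = 164/339 = 0.4838; cost = 14.47%.
Senior notes: weight = 175/339 = 0.5162; after-tax cost = 3.83% × (1 − 28%) = 2.7576%.
WACC = 0.4838 × 14.4700% + 0.5162 × 2.7576% = 8.4238%.

8.42%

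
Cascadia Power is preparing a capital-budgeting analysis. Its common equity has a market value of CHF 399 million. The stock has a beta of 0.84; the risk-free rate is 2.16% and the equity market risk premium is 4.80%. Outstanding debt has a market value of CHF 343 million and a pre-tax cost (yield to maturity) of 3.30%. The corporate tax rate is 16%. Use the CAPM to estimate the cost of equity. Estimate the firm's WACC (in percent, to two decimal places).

4.61%

Cost of equity via CAPM: Re = 2.16% + 0.84 × 4.8% = 6.1920%.
Total capital V = 399 + 343 = 742.
Equity: weight = 399/742 = 0.5377; cost = 6.192%.
Debt: weight = 343/742 = 0.4623; after-tax cost = 3.3% × (1 − 16%) = 2.7720%.
WACC = 0.5377 × 6.1920% + 0.4623 × 2.7720% = 4.6111%.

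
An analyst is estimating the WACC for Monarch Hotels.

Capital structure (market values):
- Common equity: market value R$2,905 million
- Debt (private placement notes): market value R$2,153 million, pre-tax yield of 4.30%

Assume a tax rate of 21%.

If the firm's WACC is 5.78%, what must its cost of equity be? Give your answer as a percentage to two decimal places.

Total capital V = 2905 + 2153 = 5058.
Equity weight = 2905/5058 = 0.5743.
Private placement notes weight = 2153/5058 = 0.4257.
Debt contribution = 0.4257 × 4.3% × (1 − 21%) = 1.4460%.
Required equity contribution = 5.78% − 1.4460% = 4.3340%.
Re = 4.3340% / 0.5743 = 7.5461%.

7.55%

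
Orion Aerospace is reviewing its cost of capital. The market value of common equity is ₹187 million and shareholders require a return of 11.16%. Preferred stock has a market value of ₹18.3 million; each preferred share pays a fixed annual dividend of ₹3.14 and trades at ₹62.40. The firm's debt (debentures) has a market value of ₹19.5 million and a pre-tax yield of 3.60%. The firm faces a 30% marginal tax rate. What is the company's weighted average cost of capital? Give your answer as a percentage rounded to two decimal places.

9.91%

Cost of preferred: Rp = 3.14 / 62.4 = 5.0321%.
Total capital V = 187 + 18.3 + 19.5 = 224.8.
Equity: weight = 187/224.8 = 0.8319; cost = 11.16%.
Preferred: weight = 18.3/224.8 = 0.0814; cost = 5.0321%.
Debentures: weight = 19.5/224.8 = 0.0867; after-tax cost = 3.6% × (1 − 30%) = 2.5200%.
WACC = 0.8319 × 11.1600% + 0.0814 × 5.0321% + 0.0867 × 2.5200% = 9.9117%.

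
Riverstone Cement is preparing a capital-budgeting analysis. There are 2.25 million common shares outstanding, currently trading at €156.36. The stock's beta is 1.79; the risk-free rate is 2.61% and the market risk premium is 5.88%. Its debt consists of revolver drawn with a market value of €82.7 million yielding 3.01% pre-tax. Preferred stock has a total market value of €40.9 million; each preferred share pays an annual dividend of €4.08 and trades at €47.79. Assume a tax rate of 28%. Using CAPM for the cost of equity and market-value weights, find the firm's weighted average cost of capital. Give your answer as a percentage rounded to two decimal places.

Cost of equity via CAPM: Re = 2.61% + 1.79 × 5.88% = 13.1352%.
Cost of preferred: Rp = 4.08 / 47.79 = 8.5374%.
Market value of equity E = 156.36 × 2.25m = 351.81m.
Total capital V = 351.81 + 40.9 + 82.7 = 475.41.
Equity: weight = 351.81/475.41 = 0.7400; cost = 13.1352%.
Preferred: weight = 40.9/475.41 = 0.0860; cost = 8.5374%.
Revolver drawn: weight = 82.7/475.41 = 0.1740; after-tax cost = 3.01% × (1 − 28%) = 2.1672%.
WACC = 0.7400 × 13.1352% + 0.0860 × 8.5374% + 0.1740 × 2.1672% = 10.8317%.

10.83%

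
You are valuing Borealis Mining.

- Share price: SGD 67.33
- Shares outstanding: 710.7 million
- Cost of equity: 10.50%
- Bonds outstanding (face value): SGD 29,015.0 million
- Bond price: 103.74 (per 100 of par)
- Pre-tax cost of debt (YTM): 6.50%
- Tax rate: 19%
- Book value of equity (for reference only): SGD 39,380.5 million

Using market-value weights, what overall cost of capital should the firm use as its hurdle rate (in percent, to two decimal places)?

Market value of equity E = 67.33 × 710.7m = 47851.431m. Market value of debt D = 29015m × 103.74/100 = 30100.161m.
Total capital V = 47851.431 + 30100.161 = 77951.592.
Equity: weight = 47851.431/77951.592 = 0.6139; cost = 10.5%.
Bonds outstanding: weight = 30100.161/77951.592 = 0.3861; after-tax cost = 6.5% × (1 − 19%) = 5.2650%.
WACC = 0.6139 × 10.5000% + 0.3861 × 5.2650% = 8.4786%.

8.48%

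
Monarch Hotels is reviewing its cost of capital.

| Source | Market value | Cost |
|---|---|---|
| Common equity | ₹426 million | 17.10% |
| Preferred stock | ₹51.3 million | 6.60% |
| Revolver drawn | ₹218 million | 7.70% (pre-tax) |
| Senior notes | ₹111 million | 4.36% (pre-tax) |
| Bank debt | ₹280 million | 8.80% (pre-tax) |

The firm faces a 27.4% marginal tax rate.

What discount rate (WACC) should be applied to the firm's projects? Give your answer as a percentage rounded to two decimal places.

10.11%

Total capital V = 426 + 51.3 + 218 + 111 + 280 = 1086.3.
Equity: weight = 426/1086.3 = 0.3922; cost = 17.1%.
Preferred: weight = 51.3/1086.3 = 0.0472; cost = 6.6%.
Revolver drawn: weight = 218/1086.3 = 0.2007; after-tax cost = 7.7% × (1 − 27.4%) = 5.5902%.
Senior notes: weight = 111/1086.3 = 0.1022; after-tax cost = 4.36% × (1 − 27.4%) = 3.1654%.
Bank debt: weight = 280/1086.3 = 0.2578; after-tax cost = 8.8% × (1 − 27.4%) = 6.3888%.
WACC = 0.3922 × 17.1000% + 0.0472 × 6.6000% + 0.2007 × 5.5902% + 0.1022 × 3.1654% + 0.2578 × 6.3888% = 10.1096%.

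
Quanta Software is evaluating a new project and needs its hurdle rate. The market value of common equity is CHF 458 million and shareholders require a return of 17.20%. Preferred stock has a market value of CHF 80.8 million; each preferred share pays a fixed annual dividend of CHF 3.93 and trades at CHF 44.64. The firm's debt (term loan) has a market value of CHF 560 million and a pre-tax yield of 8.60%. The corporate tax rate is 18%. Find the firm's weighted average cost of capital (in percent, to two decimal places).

Cost of preferred: Rp = 3.93 / 44.64 = 8.8038%.
Total capital V = 458 + 80.8 + 560 = 1098.8.
Equity: weight = 458/1098.8 = 0.4168; cost = 17.2%.
Preferred: weight = 80.8/1098.8 = 0.0735; cost = 8.8038%.
Term loan: weight = 560/1098.8 = 0.5096; after-tax cost = 8.6% × (1 − 18%) = 7.0520%.
WACC = 0.4168 × 17.2000% + 0.0735 × 8.8038% + 0.5096 × 7.0520% = 11.4107%.

11.41%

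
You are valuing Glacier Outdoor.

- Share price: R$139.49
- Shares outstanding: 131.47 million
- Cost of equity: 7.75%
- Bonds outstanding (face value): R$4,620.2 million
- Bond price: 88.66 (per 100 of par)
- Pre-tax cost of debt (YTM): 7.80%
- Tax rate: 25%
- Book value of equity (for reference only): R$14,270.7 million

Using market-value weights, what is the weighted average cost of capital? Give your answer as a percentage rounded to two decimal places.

Market value of equity E = 139.49 × 131.47m = 18338.7503m. Market value of debt D = 4620.2m × 88.66/100 = 4096.26932m.
Total capital V = 18338.7503 + 4096.26932 = 22435.01962.
Equity: weight = 18338.7503/22435.01962 = 0.8174; cost = 7.75%.
Bonds outstanding: weight = 4096.26932/22435.01962 = 0.1826; after-tax cost = 7.8% × (1 − 25%) = 5.8500%.
WACC = 0.8174 × 7.7500% + 0.1826 × 5.8500% = 7.4031%.

7.40%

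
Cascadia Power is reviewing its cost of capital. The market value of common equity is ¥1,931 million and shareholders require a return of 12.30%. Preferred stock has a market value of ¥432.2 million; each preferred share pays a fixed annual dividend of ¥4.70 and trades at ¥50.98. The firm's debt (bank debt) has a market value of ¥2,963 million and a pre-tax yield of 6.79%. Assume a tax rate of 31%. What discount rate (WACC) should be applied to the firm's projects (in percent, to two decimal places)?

7.81%

Cost of preferred: Rp = 4.7 / 50.98 = 9.2193%.
Total capital V = 1931 + 432.2 + 2963 = 5326.2.
Equity: weight = 1931/5326.2 = 0.3625; cost = 12.3%.
Preferred: weight = 432.2/5326.2 = 0.0811; cost = 9.2193%.
Bank debt: weight = 2963/5326.2 = 0.5563; after-tax cost = 6.79% × (1 − 31%) = 4.6851%.
WACC = 0.3625 × 12.3000% + 0.0811 × 9.2193% + 0.5563 × 4.6851% = 7.8138%.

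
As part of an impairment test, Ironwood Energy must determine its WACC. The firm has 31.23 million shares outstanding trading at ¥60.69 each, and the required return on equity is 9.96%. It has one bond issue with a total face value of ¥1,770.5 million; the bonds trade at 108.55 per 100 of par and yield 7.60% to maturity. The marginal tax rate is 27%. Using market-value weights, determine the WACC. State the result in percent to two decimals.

7.74%

Market value of equity E = 60.69 × 31.23m = 1895.3487m. Market value of debt D = 1770.5m × 108.55/100 = 1921.87775m.
Total capital V = 1895.3487 + 1921.87775 = 3817.22645.
Equity: weight = 1895.3487/3817.22645 = 0.4965; cost = 9.96%.
Bonds outstanding: weight = 1921.87775/3817.22645 = 0.5035; after-tax cost = 7.6% × (1 − 27%) = 5.5480%.
WACC = 0.4965 × 9.9600% + 0.5035 × 5.5480% = 7.7387%.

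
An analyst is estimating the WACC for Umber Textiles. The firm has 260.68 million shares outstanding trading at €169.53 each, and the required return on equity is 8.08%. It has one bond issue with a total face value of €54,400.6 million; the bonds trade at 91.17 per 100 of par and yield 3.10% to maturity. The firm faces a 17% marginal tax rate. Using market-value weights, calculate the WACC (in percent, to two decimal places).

5.17%

Market value of equity E = 169.53 × 260.68m = 44193.0804m. Market value of debt D = 54400.6m × 91.17/100 = 49597.02702m.
Total capital V = 44193.0804 + 49597.02702 = 93790.10742.
Equity: weight = 44193.0804/93790.10742 = 0.4712; cost = 8.08%.
Bonds outstanding: weight = 49597.02702/93790.10742 = 0.5288; after-tax cost = 3.1% × (1 − 17%) = 2.5730%.
WACC = 0.4712 × 8.0800% + 0.5288 × 2.5730% = 5.1679%.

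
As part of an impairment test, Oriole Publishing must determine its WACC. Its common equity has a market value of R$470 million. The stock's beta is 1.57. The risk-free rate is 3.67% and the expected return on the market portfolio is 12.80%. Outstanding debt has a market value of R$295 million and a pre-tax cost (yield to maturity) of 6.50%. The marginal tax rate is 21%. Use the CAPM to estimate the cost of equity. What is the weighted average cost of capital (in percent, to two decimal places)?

Market risk premium = 12.8% − 3.67% = 9.13%.
Cost of equity via CAPM: Re = 3.67% + 1.57 × 9.13% = 18.0041%.
Total capital V = 470 + 295 = 765.
Equity: weight = 470/765 = 0.6144; cost = 18.0041%.
Debt: weight = 295/765 = 0.3856; after-tax cost = 6.5% × (1 − 21%) = 5.1350%.
WACC = 0.6144 × 18.0041% + 0.3856 × 5.1350% = 13.0415%.

13.04%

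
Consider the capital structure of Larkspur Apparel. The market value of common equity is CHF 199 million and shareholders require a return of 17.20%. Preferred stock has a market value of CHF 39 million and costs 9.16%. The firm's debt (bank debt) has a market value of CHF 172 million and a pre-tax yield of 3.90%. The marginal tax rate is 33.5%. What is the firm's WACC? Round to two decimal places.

Total capital V = 199 + 39 + 172 = 410.
Equity: weight = 199/410 = 0.4854; cost = 17.2%.
Preferred: weight = 39/410 = 0.0951; cost = 9.16%.
Bank debt: weight = 172/410 = 0.4195; after-tax cost = 3.9% × (1 − 33.5%) = 2.5935%.
WACC = 0.4854 × 17.2000% + 0.0951 × 9.1600% + 0.4195 × 2.5935% = 10.3076%.

10.31%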